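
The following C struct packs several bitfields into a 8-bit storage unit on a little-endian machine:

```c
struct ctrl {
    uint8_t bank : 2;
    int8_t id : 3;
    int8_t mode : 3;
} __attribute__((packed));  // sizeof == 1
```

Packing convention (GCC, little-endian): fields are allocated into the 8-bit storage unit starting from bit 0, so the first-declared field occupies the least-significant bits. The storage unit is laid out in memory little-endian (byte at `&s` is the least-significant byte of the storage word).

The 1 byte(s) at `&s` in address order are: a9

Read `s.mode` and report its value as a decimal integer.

-3

[0]=0xa9 (little-endian) → word 0xa9
bank [0+:2] = (word>>0) & 0x3 = 1
id [2+:3] = (word>>2) & 0x7 = 2
mode [5+:3] = (word>>5) & 0x7 = 5  ←
mode signed 3b, MSB=1: 5 - 8 = -3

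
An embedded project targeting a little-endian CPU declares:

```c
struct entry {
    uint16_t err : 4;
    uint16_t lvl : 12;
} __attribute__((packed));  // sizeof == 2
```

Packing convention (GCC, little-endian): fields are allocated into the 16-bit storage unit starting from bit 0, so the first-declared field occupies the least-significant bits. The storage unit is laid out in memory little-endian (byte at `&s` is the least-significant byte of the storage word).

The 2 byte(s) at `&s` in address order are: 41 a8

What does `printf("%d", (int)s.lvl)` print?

2692

[0]=0x41 [1]=0xa8 (little-endian) → word 0xa841
err:4 @ bit 0 → (0xa841>>0)&0xf = 0x1
lvl:12 @ bit 4 → (0xa841>>4)&0xfff = 0xa84  ←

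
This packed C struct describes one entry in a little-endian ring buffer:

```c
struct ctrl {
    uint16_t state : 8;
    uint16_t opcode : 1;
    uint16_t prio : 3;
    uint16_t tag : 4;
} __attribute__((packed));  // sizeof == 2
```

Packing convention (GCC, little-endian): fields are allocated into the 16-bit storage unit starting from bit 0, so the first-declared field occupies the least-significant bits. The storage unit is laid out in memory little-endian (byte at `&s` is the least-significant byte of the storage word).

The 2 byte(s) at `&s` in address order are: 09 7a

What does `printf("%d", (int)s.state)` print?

[0]=0x09 [1]=0x7a (little-endian) → word 0x7a09
state:8 @ bit 0 → (0x7a09>>0)&0xff = 0x9  ←
opcode:1 @ bit 8 → (0x7a09>>8)&0x1 = 0x0
prio:3 @ bit 9 → (0x7a09>>9)&0x7 = 0x5
tag:4 @ bit 12 → (0x7a09>>12)&0xf = 0x7

9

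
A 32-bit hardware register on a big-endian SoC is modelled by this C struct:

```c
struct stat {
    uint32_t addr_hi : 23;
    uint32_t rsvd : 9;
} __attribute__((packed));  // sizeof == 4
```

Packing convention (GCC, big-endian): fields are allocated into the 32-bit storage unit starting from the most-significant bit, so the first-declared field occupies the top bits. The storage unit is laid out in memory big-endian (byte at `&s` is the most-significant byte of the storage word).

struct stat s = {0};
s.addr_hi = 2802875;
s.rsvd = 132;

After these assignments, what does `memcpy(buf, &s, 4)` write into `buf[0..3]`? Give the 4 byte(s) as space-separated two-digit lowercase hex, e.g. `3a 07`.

addr_hi:23 = 2802875 → 0x2ac4bb << 9 → word 0x55897600
rsvd:9 = 132 → 0x84 << 0 → word 0x55897684
word = 0x55897684 → big-endian bytes:
  [0]=0x55  [1]=0x89  [2]=0x76  [3]=0x84

55 89 76 84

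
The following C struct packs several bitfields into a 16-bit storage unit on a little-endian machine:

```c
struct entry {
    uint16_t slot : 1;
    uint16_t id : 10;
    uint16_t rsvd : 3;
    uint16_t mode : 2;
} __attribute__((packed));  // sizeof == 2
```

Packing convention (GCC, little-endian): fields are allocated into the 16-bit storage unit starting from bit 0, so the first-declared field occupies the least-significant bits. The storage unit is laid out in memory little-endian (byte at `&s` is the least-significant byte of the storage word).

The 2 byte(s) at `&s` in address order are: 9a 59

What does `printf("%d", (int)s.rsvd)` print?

3

[0]=0x9a [1]=0x59 (little-endian) → word 0x599a
slot [0+:1] = (word>>0) & 0x1 = 0
id [1+:10] = (word>>1) & 0x3ff = 205
rsvd [11+:3] = (word>>11) & 0x7 = 3  ←
mode [14+:2] = (word>>14) & 0x3 = 1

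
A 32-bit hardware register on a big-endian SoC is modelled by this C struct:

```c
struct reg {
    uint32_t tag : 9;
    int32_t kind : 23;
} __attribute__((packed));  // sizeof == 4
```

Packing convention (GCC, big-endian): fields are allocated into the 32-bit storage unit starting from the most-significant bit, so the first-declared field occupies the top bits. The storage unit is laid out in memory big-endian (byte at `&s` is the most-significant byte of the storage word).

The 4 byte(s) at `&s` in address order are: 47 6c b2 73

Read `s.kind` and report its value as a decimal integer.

-1265037

[0]=0x47 [1]=0x6c [2]=0xb2 [3]=0x73 (big-endian) → word 0x476cb273
tag [23+:9] = (word>>23) & 0x1ff = 142
kind [0+:23] = (word>>0) & 0x7fffff = 7123571  ←
kind signed 23b, MSB=1: 7123571 - 8388608 = -1265037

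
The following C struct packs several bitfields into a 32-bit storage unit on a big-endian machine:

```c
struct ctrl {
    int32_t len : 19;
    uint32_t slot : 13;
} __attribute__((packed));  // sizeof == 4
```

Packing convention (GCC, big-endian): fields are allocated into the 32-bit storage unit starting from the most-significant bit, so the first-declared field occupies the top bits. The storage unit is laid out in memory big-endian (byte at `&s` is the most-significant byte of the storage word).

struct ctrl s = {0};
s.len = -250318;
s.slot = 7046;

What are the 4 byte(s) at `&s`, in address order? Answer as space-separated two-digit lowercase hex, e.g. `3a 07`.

[13+:19] len=-250318 & 0x7ffff = 0x42e32; word=0x85c64000
[0+:13] slot=7046 & 0x1fff = 0x1b86; word=0x85c65b86
word = 0x85c65b86 → big-endian bytes:
  [0]=0x85  [1]=0xc6  [2]=0x5b  [3]=0x86

85 c6 5b 86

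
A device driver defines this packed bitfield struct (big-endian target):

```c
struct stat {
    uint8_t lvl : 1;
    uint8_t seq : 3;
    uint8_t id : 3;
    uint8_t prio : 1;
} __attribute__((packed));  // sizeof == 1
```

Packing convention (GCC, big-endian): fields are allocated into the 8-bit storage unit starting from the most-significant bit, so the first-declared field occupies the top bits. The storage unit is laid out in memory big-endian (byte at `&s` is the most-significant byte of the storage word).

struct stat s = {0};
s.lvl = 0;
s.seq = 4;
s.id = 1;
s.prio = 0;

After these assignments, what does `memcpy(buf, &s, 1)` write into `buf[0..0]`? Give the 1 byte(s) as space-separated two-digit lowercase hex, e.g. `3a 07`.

42

[7+:1] lvl=0 & 0x1 = 0x0; word=0x00
[4+:3] seq=4 & 0x7 = 0x4; word=0x40
[1+:3] id=1 & 0x7 = 0x1; word=0x42
[0+:1] prio=0 & 0x1 = 0x0; word=0x42
word = 0x42 → big-endian bytes:
  [0]=0x42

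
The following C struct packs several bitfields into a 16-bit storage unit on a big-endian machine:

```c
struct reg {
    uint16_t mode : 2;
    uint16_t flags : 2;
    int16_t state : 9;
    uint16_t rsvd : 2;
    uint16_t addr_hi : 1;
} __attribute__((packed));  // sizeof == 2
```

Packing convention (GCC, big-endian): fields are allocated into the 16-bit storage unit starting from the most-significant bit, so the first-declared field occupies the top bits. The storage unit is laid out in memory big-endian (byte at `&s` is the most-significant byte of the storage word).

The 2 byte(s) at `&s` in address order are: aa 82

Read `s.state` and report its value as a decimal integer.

[0]=0xaa [1]=0x82 (big-endian) → word 0xaa82
mode [14+:2] = (word>>14) & 0x3 = 2
flags [12+:2] = (word>>12) & 0x3 = 2
state [3+:9] = (word>>3) & 0x1ff = 336  ←
rsvd [1+:2] = (word>>1) & 0x3 = 1
addr_hi [0+:1] = (word>>0) & 0x1 = 0
state signed 9b, MSB=1: 336 - 512 = -176

-176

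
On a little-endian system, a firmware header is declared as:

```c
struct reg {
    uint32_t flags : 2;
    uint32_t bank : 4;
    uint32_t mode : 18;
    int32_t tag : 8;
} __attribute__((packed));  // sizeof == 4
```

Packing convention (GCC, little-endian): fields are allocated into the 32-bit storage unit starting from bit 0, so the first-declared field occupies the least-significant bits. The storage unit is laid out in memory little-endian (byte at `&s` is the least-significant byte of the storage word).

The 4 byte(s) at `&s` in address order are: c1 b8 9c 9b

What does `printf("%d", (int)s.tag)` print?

-101

[0]=0xc1 [1]=0xb8 [2]=0x9c [3]=0x9b (little-endian) → word 0x9b9cb8c1
flags [0+:2] = (word>>0) & 0x3 = 1
bank [2+:4] = (word>>2) & 0xf = 0
mode [6+:18] = (word>>6) & 0x3ffff = 160483
tag [24+:8] = (word>>24) & 0xff = 155  ←
tag signed 8b, MSB=1: 155 - 256 = -101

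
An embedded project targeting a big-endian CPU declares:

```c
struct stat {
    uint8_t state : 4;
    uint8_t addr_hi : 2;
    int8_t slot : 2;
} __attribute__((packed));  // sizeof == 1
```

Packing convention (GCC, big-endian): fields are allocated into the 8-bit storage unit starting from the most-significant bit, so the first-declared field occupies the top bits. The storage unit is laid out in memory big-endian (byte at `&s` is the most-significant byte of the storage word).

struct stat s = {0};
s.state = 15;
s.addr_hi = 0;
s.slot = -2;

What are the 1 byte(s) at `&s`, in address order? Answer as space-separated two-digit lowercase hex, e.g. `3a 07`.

f2

state:4 = 15 → 0xf << 4 → word 0xf0
addr_hi:2 = 0 → 0x0 << 2 → word 0xf0
slot:2 = -2 → 0x2 << 0 → word 0xf2
word = 0xf2 → big-endian bytes:
  [0]=0xf2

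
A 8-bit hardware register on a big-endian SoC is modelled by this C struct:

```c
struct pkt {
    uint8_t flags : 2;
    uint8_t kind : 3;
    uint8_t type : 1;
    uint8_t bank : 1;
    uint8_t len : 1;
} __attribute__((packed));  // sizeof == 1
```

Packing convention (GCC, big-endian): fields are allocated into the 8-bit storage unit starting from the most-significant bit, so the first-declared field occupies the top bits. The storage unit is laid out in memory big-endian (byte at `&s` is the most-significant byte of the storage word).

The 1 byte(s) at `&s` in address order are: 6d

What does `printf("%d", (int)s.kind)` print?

5

[0]=0x6d (big-endian) → word 0x6d
flags [6+:2] = (word>>6) & 0x3 = 1
kind [3+:3] = (word>>3) & 0x7 = 5  ←
type [2+:1] = (word>>2) & 0x1 = 1
bank [1+:1] = (word>>1) & 0x1 = 0
len [0+:1] = (word>>0) & 0x1 = 1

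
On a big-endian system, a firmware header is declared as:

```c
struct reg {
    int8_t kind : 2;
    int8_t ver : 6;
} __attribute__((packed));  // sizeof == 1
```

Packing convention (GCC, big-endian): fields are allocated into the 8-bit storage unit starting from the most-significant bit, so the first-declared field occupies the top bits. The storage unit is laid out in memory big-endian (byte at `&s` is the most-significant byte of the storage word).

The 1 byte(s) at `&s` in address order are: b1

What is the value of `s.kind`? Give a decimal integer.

[0]=0xb1 (big-endian) → word 0xb1
kind [6+:2] = (word>>6) & 0x3 = 2  ←
ver [0+:6] = (word>>0) & 0x3f = 49
kind signed 2b, MSB=1: 2 - 4 = -2

-2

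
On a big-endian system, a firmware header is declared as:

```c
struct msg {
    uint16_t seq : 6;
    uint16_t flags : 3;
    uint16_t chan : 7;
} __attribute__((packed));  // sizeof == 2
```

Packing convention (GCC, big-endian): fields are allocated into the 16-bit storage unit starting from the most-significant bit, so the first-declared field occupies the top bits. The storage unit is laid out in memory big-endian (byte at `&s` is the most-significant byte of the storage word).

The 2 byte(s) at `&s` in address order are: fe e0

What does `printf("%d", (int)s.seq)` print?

[0]=0xfe [1]=0xe0 (big-endian) → word 0xfee0
seq:6 @ bit 10 → (0xfee0>>10)&0x3f = 0x3f  ←
flags:3 @ bit 7 → (0xfee0>>7)&0x7 = 0x5
chan:7 @ bit 0 → (0xfee0>>0)&0x7f = 0x60

63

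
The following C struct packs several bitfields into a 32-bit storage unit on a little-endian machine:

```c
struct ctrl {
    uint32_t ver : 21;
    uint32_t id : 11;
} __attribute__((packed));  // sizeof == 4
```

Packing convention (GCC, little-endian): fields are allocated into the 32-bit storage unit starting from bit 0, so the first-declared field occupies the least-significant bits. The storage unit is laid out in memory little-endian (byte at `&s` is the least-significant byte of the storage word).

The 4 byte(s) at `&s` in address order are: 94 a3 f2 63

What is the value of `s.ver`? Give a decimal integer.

[0]=0x94 [1]=0xa3 [2]=0xf2 [3]=0x63 (little-endian) → word 0x63f2a394
ver:21 @ bit 0 → (0x63f2a394>>0)&0x1fffff = 0x12a394  ←
id:11 @ bit 21 → (0x63f2a394>>21)&0x7ff = 0x31f

1221524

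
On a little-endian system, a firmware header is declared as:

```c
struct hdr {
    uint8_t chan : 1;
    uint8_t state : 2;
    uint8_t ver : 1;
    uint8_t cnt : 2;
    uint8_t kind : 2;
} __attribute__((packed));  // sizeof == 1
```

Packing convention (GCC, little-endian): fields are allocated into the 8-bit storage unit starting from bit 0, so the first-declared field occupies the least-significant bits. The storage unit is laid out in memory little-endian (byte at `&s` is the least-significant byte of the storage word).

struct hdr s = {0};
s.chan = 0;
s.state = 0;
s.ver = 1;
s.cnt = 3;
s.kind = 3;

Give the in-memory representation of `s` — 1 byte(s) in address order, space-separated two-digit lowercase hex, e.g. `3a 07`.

f8

chan:1 = 0 → 0x0 << 0 → word 0x00
state:2 = 0 → 0x0 << 1 → word 0x00
ver:1 = 1 → 0x1 << 3 → word 0x08
cnt:2 = 3 → 0x3 << 4 → word 0x38
kind:2 = 3 → 0x3 << 6 → word 0xf8
word = 0xf8 → little-endian bytes:
  [0]=0xf8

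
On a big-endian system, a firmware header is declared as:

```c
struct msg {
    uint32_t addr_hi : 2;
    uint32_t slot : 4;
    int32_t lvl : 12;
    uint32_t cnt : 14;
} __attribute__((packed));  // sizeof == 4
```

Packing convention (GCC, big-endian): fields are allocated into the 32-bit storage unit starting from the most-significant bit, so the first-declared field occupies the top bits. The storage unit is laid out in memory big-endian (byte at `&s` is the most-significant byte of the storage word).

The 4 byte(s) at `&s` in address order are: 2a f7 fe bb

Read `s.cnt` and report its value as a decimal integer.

16059

[0]=0x2a [1]=0xf7 [2]=0xfe [3]=0xbb (big-endian) → word 0x2af7febb
addr_hi [30+:2] = (word>>30) & 0x3 = 0
slot [26+:4] = (word>>26) & 0xf = 10
lvl [14+:12] = (word>>14) & 0xfff = 3039
cnt [0+:14] = (word>>0) & 0x3fff = 16059  ←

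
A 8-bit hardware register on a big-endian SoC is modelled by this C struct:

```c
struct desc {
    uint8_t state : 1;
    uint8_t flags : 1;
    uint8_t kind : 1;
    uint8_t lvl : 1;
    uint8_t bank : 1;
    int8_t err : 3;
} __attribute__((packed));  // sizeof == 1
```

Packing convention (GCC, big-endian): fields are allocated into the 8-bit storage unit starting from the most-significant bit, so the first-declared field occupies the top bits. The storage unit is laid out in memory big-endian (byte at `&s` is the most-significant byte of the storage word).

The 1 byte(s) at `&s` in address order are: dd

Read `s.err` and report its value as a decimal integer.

-3

[0]=0xdd (big-endian) → word 0xdd
state [7+:1] = (word>>7) & 0x1 = 1
flags [6+:1] = (word>>6) & 0x1 = 1
kind [5+:1] = (word>>5) & 0x1 = 0
lvl [4+:1] = (word>>4) & 0x1 = 1
bank [3+:1] = (word>>3) & 0x1 = 1
err [0+:3] = (word>>0) & 0x7 = 5  ←
err signed 3b, MSB=1: 5 - 8 = -3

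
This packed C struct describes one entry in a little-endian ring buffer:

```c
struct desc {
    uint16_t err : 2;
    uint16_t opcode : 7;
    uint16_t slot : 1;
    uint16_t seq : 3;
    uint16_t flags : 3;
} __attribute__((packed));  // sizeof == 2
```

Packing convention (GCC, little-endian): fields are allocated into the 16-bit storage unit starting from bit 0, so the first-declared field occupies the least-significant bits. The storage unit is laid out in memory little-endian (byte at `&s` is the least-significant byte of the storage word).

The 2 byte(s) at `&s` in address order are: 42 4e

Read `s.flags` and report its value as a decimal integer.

[0]=0x42 [1]=0x4e (little-endian) → word 0x4e42
err [0+:2] = (word>>0) & 0x3 = 2
opcode [2+:7] = (word>>2) & 0x7f = 16
slot [9+:1] = (word>>9) & 0x1 = 1
seq [10+:3] = (word>>10) & 0x7 = 3
flags [13+:3] = (word>>13) & 0x7 = 2  ←

2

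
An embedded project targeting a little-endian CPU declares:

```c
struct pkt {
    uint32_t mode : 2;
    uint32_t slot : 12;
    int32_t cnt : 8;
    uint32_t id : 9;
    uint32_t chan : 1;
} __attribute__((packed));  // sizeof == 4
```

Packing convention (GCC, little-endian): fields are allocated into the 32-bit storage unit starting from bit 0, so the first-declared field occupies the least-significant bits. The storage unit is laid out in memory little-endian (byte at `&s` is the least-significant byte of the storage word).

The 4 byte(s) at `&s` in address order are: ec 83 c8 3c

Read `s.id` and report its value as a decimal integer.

[0]=0xec [1]=0x83 [2]=0xc8 [3]=0x3c (little-endian) → word 0x3cc883ec
mode [0+:2] = (word>>0) & 0x3 = 0
slot [2+:12] = (word>>2) & 0xfff = 251
cnt [14+:8] = (word>>14) & 0xff = 34
id [22+:9] = (word>>22) & 0x1ff = 243  ←
chan [31+:1] = (word>>31) & 0x1 = 0

243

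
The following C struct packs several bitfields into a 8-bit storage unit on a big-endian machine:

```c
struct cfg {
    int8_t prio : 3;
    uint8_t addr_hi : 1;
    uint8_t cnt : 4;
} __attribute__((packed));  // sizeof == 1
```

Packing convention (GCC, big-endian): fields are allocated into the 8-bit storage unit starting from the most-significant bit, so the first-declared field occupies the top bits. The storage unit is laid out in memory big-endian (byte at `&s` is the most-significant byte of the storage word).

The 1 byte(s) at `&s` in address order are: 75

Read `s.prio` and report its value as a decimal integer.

[0]=0x75 (big-endian) → word 0x75
prio [5+:3] = (word>>5) & 0x7 = 3  ←
addr_hi [4+:1] = (word>>4) & 0x1 = 1
cnt [0+:4] = (word>>0) & 0xf = 5
prio signed 3b, MSB=0: value = 3

3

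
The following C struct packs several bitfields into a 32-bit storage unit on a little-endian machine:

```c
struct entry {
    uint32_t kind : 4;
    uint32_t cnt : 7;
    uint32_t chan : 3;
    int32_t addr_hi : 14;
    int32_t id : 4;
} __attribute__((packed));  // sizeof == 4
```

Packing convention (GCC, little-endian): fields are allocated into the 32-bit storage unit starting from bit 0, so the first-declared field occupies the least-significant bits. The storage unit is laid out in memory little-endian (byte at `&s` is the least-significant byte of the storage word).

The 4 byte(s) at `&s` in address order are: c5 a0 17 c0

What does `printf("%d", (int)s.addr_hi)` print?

94

[0]=0xc5 [1]=0xa0 [2]=0x17 [3]=0xc0 (little-endian) → word 0xc017a0c5
kind:4 @ bit 0 → (0xc017a0c5>>0)&0xf = 0x5
cnt:7 @ bit 4 → (0xc017a0c5>>4)&0x7f = 0xc
chan:3 @ bit 11 → (0xc017a0c5>>11)&0x7 = 0x4
addr_hi:14 @ bit 14 → (0xc017a0c5>>14)&0x3fff = 0x5e  ←
id:4 @ bit 28 → (0xc017a0c5>>28)&0xf = 0xc
addr_hi signed 14b, MSB=0: value = 94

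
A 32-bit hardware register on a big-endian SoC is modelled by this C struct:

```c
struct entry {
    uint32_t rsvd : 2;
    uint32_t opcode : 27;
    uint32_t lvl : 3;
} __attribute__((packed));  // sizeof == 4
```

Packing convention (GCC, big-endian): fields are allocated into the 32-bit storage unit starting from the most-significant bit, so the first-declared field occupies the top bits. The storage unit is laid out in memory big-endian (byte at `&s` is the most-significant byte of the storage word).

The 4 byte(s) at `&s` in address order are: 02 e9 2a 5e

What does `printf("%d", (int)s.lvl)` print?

6

[0]=0x02 [1]=0xe9 [2]=0x2a [3]=0x5e (big-endian) → word 0x02e92a5e
rsvd:2 @ bit 30 → (0x02e92a5e>>30)&0x3 = 0x0
opcode:27 @ bit 3 → (0x02e92a5e>>3)&0x7ffffff = 0x5d254b
lvl:3 @ bit 0 → (0x02e92a5e>>0)&0x7 = 0x6  ←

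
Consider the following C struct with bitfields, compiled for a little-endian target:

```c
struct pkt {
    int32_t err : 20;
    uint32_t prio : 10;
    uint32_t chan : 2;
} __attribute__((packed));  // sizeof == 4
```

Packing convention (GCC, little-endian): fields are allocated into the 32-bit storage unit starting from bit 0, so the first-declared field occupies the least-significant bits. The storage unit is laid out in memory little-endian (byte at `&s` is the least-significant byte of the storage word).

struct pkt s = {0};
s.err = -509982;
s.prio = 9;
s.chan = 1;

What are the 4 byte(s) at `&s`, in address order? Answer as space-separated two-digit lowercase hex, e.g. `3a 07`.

e2 37 98 40

[0+:20] err=-509982 & 0xfffff = 0x837e2; word=0x000837e2
[20+:10] prio=9 & 0x3ff = 0x9; word=0x009837e2
[30+:2] chan=1 & 0x3 = 0x1; word=0x409837e2
word = 0x409837e2 → little-endian bytes:
  [0]=0xe2  [1]=0x37  [2]=0x98  [3]=0x40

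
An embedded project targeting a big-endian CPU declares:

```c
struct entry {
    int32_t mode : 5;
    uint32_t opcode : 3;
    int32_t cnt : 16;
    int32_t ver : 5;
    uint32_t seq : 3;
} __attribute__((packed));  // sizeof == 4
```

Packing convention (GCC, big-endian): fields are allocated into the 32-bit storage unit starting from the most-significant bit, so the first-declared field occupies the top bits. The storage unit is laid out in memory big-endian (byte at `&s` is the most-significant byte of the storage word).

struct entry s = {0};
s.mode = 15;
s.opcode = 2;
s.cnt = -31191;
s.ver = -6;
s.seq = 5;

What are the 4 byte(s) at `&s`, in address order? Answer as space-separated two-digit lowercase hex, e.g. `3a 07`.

7a 86 29 d5

[27+:5] mode=15 & 0x1f = 0xf; word=0x78000000
[24+:3] opcode=2 & 0x7 = 0x2; word=0x7a000000
[8+:16] cnt=-31191 & 0xffff = 0x8629; word=0x7a862900
[3+:5] ver=-6 & 0x1f = 0x1a; word=0x7a8629d0
[0+:3] seq=5 & 0x7 = 0x5; word=0x7a8629d5
word = 0x7a8629d5 → big-endian bytes:
  [0]=0x7a  [1]=0x86  [2]=0x29  [3]=0xd5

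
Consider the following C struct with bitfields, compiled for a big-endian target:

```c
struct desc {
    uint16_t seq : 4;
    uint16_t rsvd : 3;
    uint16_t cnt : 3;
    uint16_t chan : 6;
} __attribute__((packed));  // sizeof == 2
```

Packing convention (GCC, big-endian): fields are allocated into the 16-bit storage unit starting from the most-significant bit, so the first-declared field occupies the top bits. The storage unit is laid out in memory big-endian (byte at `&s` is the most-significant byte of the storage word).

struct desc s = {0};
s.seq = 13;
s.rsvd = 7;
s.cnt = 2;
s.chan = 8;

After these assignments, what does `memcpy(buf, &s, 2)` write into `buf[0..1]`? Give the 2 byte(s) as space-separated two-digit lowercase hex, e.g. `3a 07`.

de 88

[12+:4] seq=13 & 0xf = 0xd; word=0xd000
[9+:3] rsvd=7 & 0x7 = 0x7; word=0xde00
[6+:3] cnt=2 & 0x7 = 0x2; word=0xde80
[0+:6] chan=8 & 0x3f = 0x8; word=0xde88
word = 0xde88 → big-endian bytes:
  [0]=0xde  [1]=0x88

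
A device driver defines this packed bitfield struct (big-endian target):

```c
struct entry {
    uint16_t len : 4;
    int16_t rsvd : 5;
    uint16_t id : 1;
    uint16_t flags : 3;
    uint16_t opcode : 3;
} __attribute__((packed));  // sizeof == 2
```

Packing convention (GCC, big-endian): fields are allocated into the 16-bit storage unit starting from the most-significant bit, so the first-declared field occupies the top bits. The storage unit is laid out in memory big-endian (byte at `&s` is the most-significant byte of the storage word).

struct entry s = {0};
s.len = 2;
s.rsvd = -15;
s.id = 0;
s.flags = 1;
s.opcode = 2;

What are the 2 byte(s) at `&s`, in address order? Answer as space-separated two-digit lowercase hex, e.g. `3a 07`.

28 8a

len:4 = 2 → 0x2 << 12 → word 0x2000
rsvd:5 = -15 → 0x11 << 7 → word 0x2880
id:1 = 0 → 0x0 << 6 → word 0x2880
flags:3 = 1 → 0x1 << 3 → word 0x2888
opcode:3 = 2 → 0x2 << 0 → word 0x288a
word = 0x288a → big-endian bytes:
  [0]=0x28  [1]=0x8a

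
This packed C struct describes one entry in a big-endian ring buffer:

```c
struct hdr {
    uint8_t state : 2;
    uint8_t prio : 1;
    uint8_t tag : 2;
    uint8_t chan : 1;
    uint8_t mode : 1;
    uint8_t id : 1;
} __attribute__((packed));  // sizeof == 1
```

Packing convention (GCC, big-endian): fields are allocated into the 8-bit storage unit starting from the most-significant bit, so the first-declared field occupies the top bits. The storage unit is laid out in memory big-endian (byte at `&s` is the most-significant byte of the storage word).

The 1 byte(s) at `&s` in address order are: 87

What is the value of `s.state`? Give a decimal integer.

[0]=0x87 (big-endian) → word 0x87
state [6+:2] = (word>>6) & 0x3 = 2  ←
prio [5+:1] = (word>>5) & 0x1 = 0
tag [3+:2] = (word>>3) & 0x3 = 0
chan [2+:1] = (word>>2) & 0x1 = 1
mode [1+:1] = (word>>1) & 0x1 = 1
id [0+:1] = (word>>0) & 0x1 = 1

2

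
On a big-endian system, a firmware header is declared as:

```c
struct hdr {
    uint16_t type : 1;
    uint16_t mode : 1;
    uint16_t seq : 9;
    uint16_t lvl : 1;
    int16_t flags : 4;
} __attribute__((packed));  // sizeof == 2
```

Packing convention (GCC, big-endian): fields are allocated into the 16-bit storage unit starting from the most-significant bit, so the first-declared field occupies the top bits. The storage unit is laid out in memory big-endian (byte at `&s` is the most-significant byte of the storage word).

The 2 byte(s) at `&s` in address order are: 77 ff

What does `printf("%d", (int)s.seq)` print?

[0]=0x77 [1]=0xff (big-endian) → word 0x77ff
type [15+:1] = (word>>15) & 0x1 = 0
mode [14+:1] = (word>>14) & 0x1 = 1
seq [5+:9] = (word>>5) & 0x1ff = 447  ←
lvl [4+:1] = (word>>4) & 0x1 = 1
flags [0+:4] = (word>>0) & 0xf = 15

447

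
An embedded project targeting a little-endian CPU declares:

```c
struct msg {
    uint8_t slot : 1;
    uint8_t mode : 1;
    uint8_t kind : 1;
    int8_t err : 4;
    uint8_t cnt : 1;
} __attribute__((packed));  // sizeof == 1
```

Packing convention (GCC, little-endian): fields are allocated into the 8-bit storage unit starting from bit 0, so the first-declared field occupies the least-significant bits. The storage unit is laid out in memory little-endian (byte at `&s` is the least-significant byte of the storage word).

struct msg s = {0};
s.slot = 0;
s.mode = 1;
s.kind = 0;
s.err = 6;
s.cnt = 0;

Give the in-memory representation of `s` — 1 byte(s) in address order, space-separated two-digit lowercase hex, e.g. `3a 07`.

slot:1 = 0 → 0x0 << 0 → word 0x00
mode:1 = 1 → 0x1 << 1 → word 0x02
kind:1 = 0 → 0x0 << 2 → word 0x02
err:4 = 6 → 0x6 << 3 → word 0x32
cnt:1 = 0 → 0x0 << 7 → word 0x32
word = 0x32 → little-endian bytes:
  [0]=0x32

32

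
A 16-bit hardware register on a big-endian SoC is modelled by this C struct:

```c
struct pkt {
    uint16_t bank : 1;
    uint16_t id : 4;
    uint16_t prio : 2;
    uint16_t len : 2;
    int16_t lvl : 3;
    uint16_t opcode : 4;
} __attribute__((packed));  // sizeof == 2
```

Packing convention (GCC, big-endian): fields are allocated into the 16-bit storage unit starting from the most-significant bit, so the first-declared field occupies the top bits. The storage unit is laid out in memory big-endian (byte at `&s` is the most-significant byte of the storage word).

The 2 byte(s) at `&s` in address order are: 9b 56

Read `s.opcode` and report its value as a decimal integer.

[0]=0x9b [1]=0x56 (big-endian) → word 0x9b56
bank:1 @ bit 15 → (0x9b56>>15)&0x1 = 0x1
id:4 @ bit 11 → (0x9b56>>11)&0xf = 0x3
prio:2 @ bit 9 → (0x9b56>>9)&0x3 = 0x1
len:2 @ bit 7 → (0x9b56>>7)&0x3 = 0x2
lvl:3 @ bit 4 → (0x9b56>>4)&0x7 = 0x5
opcode:4 @ bit 0 → (0x9b56>>0)&0xf = 0x6  ←

6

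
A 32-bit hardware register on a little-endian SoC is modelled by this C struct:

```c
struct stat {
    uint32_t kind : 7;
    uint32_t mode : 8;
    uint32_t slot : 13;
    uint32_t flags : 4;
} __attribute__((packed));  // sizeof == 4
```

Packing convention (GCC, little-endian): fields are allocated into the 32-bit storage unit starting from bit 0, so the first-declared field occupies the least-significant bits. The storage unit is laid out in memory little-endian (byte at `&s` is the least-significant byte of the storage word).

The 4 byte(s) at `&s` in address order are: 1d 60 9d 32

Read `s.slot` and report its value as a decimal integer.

1338

[0]=0x1d [1]=0x60 [2]=0x9d [3]=0x32 (little-endian) → word 0x329d601d
kind:7 @ bit 0 → (0x329d601d>>0)&0x7f = 0x1d
mode:8 @ bit 7 → (0x329d601d>>7)&0xff = 0xc0
slot:13 @ bit 15 → (0x329d601d>>15)&0x1fff = 0x53a  ←
flags:4 @ bit 28 → (0x329d601d>>28)&0xf = 0x3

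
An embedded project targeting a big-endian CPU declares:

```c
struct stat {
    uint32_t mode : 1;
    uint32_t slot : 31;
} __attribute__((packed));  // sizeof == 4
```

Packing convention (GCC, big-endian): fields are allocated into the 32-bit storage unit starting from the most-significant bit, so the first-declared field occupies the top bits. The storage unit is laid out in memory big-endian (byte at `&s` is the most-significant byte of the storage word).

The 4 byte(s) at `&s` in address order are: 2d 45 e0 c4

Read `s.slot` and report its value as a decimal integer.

[0]=0x2d [1]=0x45 [2]=0xe0 [3]=0xc4 (big-endian) → word 0x2d45e0c4
mode:1 @ bit 31 → (0x2d45e0c4>>31)&0x1 = 0x0
slot:31 @ bit 0 → (0x2d45e0c4>>0)&0x7fffffff = 0x2d45e0c4  ←

759554244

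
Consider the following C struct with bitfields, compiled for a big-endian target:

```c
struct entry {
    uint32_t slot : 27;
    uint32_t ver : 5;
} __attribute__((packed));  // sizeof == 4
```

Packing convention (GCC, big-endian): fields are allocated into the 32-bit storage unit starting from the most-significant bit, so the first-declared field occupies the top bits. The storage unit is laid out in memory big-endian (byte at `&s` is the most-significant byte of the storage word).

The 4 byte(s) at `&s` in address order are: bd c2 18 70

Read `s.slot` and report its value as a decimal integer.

[0]=0xbd [1]=0xc2 [2]=0x18 [3]=0x70 (big-endian) → word 0xbdc21870
slot:27 @ bit 5 → (0xbdc21870>>5)&0x7ffffff = 0x5ee10c3  ←
ver:5 @ bit 0 → (0xbdc21870>>0)&0x1f = 0x10

99487939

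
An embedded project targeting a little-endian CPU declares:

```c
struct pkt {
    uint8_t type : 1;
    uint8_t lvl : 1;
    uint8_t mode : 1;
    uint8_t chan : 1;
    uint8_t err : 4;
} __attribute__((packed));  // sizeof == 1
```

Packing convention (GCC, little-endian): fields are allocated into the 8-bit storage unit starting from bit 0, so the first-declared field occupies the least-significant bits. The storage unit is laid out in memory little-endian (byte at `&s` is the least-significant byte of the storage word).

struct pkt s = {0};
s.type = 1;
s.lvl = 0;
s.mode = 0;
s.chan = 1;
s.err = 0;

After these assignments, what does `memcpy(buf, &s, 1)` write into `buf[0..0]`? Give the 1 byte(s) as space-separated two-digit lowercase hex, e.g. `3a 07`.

09

type:1 = 1 → 0x1 << 0 → word 0x01
lvl:1 = 0 → 0x0 << 1 → word 0x01
mode:1 = 0 → 0x0 << 2 → word 0x01
chan:1 = 1 → 0x1 << 3 → word 0x09
err:4 = 0 → 0x0 << 4 → word 0x09
word = 0x09 → little-endian bytes:
  [0]=0x09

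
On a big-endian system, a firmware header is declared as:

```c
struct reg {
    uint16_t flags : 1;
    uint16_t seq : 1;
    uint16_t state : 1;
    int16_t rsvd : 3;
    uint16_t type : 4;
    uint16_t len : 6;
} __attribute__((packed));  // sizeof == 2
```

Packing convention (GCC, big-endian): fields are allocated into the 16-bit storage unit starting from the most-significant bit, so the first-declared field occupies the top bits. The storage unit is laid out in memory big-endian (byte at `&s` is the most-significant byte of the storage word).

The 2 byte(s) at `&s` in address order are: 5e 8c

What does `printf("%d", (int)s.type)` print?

10

[0]=0x5e [1]=0x8c (big-endian) → word 0x5e8c
flags [15+:1] = (word>>15) & 0x1 = 0
seq [14+:1] = (word>>14) & 0x1 = 1
state [13+:1] = (word>>13) & 0x1 = 0
rsvd [10+:3] = (word>>10) & 0x7 = 7
type [6+:4] = (word>>6) & 0xf = 10  ←
len [0+:6] = (word>>0) & 0x3f = 12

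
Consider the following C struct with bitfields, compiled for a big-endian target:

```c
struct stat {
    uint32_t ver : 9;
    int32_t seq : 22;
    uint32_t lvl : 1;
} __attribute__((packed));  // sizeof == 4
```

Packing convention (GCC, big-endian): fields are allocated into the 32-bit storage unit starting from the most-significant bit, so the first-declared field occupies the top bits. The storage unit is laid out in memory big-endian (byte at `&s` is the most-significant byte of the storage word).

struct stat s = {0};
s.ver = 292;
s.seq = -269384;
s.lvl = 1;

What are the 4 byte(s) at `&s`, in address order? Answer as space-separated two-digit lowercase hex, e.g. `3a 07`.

92 77 c7 71

ver:9 = 292 → 0x124 << 23 → word 0x92000000
seq:22 = -269384 → 0x3be3b8 << 1 → word 0x9277c770
lvl:1 = 1 → 0x1 << 0 → word 0x9277c771
word = 0x9277c771 → big-endian bytes:
  [0]=0x92  [1]=0x77  [2]=0xc7  [3]=0x71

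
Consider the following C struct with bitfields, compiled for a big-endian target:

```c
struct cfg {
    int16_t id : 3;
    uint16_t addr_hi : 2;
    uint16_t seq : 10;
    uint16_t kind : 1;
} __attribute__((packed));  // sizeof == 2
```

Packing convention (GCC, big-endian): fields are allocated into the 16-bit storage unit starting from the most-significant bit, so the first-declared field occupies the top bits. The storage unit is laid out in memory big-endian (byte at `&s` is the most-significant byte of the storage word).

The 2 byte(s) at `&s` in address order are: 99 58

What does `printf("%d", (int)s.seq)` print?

172

[0]=0x99 [1]=0x58 (big-endian) → word 0x9958
id:3 @ bit 13 → (0x9958>>13)&0x7 = 0x4
addr_hi:2 @ bit 11 → (0x9958>>11)&0x3 = 0x3
seq:10 @ bit 1 → (0x9958>>1)&0x3ff = 0xac  ←
kind:1 @ bit 0 → (0x9958>>0)&0x1 = 0x0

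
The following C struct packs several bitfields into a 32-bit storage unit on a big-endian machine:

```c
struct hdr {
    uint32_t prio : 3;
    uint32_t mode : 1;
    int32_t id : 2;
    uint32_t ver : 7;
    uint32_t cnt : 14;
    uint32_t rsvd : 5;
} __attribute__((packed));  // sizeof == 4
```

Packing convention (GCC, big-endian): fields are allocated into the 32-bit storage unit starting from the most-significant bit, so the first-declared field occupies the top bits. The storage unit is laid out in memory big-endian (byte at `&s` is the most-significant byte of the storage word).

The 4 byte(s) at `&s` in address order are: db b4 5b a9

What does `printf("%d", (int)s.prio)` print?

[0]=0xdb [1]=0xb4 [2]=0x5b [3]=0xa9 (big-endian) → word 0xdbb45ba9
prio [29+:3] = (word>>29) & 0x7 = 6  ←
mode [28+:1] = (word>>28) & 0x1 = 1
id [26+:2] = (word>>26) & 0x3 = 2
ver [19+:7] = (word>>19) & 0x7f = 118
cnt [5+:14] = (word>>5) & 0x3fff = 8925
rsvd [0+:5] = (word>>0) & 0x1f = 9

6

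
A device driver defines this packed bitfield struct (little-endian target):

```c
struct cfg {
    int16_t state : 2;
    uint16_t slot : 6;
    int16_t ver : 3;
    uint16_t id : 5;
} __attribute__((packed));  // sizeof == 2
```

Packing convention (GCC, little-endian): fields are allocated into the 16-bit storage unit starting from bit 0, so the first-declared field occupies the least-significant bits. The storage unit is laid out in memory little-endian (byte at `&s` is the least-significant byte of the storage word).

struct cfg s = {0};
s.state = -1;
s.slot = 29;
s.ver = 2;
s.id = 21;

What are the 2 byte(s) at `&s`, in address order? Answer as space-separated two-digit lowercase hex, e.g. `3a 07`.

77 aa

state (2b) val=-1 bits=0x3 at bit 0: 0x0003
slot (6b) val=29 bits=0x1d at bit 2: 0x0077
ver (3b) val=2 bits=0x2 at bit 8: 0x0277
id (5b) val=21 bits=0x15 at bit 11: 0xaa77
word = 0xaa77 → little-endian bytes:
  [0]=0x77  [1]=0xaa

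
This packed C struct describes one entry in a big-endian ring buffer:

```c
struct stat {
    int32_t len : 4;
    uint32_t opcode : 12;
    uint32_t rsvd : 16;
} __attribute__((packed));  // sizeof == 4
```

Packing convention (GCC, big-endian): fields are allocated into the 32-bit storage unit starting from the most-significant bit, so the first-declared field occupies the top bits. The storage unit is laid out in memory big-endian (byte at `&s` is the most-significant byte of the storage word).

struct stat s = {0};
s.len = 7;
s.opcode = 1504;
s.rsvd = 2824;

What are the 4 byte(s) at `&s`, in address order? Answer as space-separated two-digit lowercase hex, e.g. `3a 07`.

len (4b) val=7 bits=0x7 at bit 28: 0x70000000
opcode (12b) val=1504 bits=0x5e0 at bit 16: 0x75e00000
rsvd (16b) val=2824 bits=0xb08 at bit 0: 0x75e00b08
word = 0x75e00b08 → big-endian bytes:
  [0]=0x75  [1]=0xe0  [2]=0x0b  [3]=0x08

75 e0 0b 08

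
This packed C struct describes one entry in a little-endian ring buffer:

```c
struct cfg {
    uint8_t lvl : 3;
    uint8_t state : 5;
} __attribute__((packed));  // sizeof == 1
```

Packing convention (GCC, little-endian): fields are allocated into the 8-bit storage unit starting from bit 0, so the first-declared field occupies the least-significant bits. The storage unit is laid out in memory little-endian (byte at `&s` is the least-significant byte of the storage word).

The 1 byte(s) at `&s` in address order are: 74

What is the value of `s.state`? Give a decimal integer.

14

[0]=0x74 (little-endian) → word 0x74
lvl [0+:3] = (word>>0) & 0x7 = 4
state [3+:5] = (word>>3) & 0x1f = 14  ←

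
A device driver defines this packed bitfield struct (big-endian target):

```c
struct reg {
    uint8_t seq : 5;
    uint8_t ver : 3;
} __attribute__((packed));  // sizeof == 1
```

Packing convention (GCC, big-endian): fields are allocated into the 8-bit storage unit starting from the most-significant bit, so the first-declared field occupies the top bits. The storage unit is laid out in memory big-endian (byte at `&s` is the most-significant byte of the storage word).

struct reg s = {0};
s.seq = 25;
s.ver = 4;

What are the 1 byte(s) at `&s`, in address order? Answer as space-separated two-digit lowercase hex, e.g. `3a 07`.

cc

seq (5b) val=25 bits=0x19 at bit 3: 0xc8
ver (3b) val=4 bits=0x4 at bit 0: 0xcc
word = 0xcc → big-endian bytes:
  [0]=0xcc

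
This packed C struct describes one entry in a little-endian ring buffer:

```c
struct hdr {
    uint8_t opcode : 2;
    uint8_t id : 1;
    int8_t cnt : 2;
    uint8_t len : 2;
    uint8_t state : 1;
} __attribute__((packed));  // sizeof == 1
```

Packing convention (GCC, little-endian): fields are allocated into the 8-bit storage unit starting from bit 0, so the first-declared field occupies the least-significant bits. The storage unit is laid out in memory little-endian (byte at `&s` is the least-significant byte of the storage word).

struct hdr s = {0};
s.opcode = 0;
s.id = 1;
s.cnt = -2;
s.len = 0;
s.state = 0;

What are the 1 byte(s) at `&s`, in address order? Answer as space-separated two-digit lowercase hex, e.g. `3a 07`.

[0+:2] opcode=0 & 0x3 = 0x0; word=0x00
[2+:1] id=1 & 0x1 = 0x1; word=0x04
[3+:2] cnt=-2 & 0x3 = 0x2; word=0x14
[5+:2] len=0 & 0x3 = 0x0; word=0x14
[7+:1] state=0 & 0x1 = 0x0; word=0x14
word = 0x14 → little-endian bytes:
  [0]=0x14

14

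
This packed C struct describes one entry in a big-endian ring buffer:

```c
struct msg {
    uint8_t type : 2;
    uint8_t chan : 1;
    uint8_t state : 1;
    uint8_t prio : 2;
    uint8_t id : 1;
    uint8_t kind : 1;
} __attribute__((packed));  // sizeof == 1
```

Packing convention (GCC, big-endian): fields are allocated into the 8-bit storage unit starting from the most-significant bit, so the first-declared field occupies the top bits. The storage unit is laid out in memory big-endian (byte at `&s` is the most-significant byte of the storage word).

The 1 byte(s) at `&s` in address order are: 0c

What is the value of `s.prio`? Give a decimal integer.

[0]=0x0c (big-endian) → word 0x0c
type [6+:2] = (word>>6) & 0x3 = 0
chan [5+:1] = (word>>5) & 0x1 = 0
state [4+:1] = (word>>4) & 0x1 = 0
prio [2+:2] = (word>>2) & 0x3 = 3  ←
id [1+:1] = (word>>1) & 0x1 = 0
kind [0+:1] = (word>>0) & 0x1 = 0

3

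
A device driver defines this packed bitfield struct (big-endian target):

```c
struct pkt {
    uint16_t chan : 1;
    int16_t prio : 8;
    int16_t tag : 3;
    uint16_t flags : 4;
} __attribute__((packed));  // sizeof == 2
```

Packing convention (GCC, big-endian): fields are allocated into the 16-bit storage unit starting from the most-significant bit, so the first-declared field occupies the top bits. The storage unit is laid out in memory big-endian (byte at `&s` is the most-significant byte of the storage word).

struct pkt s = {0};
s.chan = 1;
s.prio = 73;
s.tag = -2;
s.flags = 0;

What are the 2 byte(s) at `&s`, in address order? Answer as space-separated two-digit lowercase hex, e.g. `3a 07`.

a4 e0

[15+:1] chan=1 & 0x1 = 0x1; word=0x8000
[7+:8] prio=73 & 0xff = 0x49; word=0xa480
[4+:3] tag=-2 & 0x7 = 0x6; word=0xa4e0
[0+:4] flags=0 & 0xf = 0x0; word=0xa4e0
word = 0xa4e0 → big-endian bytes:
  [0]=0xa4  [1]=0xe0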